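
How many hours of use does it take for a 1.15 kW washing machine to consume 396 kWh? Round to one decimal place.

Hours = 396 kWh ÷ 1.15 kW = 344.3 h

344.3 h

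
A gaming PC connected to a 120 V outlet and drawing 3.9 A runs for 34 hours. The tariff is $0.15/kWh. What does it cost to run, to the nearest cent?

Power = 3.9 A × 120 V = 468 W = 0.468 kW
Energy = 0.468 kW × 34 h = 15.912 kWh
Cost = 15.912 kWh × $0.15/kWh = $2.39

$2.39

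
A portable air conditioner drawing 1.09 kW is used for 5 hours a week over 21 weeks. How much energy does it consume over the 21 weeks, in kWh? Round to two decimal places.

Runtime = 5 h/week × 21 weeks = 105 h
Energy = 1.09 kW × 105 h = 114.45 kWh

114.45 kWh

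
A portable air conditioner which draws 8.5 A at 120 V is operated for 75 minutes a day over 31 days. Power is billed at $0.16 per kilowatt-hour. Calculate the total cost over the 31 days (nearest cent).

$6.32

Power = 8.5 A × 120 V = 1020 W = 1.02 kW
Runtime = 75 min × 31 = 2325 min = 38.75 h
Energy = 1.02 kW × 38.75 h = 39.525 kWh
Cost = 39.525 kWh × $0.16/kWh = $6.32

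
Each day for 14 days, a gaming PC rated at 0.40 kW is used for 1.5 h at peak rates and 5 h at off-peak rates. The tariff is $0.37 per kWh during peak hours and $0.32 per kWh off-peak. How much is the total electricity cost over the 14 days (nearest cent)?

Peak energy = 0.4 kW × 1.5 h × 14 = 8.4 kWh
Off-peak energy = 0.4 kW × 5 h × 14 = 28 kWh
Cost = 8.4 × $0.37 + 28 × $0.32 = $3.108 + $8.96 = $12.07

$12.07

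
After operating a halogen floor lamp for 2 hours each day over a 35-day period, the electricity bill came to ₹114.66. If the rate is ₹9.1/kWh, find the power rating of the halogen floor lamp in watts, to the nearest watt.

180 W

Energy = ₹114.66 ÷ ₹9.1/kWh = 12.6 kWh
Runtime = 2 h/day × 35 days = 70 h
Power = 12.6 kWh ÷ 70 h = 0.18 kW = 180 W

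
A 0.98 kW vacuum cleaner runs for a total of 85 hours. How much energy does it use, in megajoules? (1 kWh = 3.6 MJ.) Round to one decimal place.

Energy = 0.98 kW × 85 h = 83.3 kWh
= 83.3 × 3.6 MJ = 299.9 MJ

299.9 MJ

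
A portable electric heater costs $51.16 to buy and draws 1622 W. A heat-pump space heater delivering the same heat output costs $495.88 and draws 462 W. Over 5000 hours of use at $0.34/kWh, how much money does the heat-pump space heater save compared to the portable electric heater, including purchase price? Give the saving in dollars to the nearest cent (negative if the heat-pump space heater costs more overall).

$1527.28

portable electric heater: $51.16 + (1622/1000) kW × 5000 h × $0.34 = $51.16 + $2757.4 = $2808.56
heat-pump space heater: $495.88 + (462/1000) kW × 5000 h × $0.34 = $495.88 + $785.4 = $1281.28
Saving = $2808.56 − $1281.28 = $1527.28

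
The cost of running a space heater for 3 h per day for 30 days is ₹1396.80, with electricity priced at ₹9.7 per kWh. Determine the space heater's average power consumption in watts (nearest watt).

1600 W

Energy = ₹1396.80 ÷ ₹9.7/kWh = 144 kWh
Runtime = 3 h/day × 30 days = 90 h
Power = 144 kWh ÷ 90 h = 1.6 kW = 1600 W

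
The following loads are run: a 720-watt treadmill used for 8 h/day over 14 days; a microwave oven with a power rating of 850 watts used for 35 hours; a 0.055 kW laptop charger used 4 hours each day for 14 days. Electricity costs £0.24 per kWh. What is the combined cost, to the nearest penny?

treadmill: Runtime = 8 h/day × 14 days = 112 h
treadmill: 0.72 kW × 112 h = 80.64 kWh
microwave oven: 0.85 kW × 35 h = 29.75 kWh
laptop charger: Runtime = 4 h/day × 14 days = 56 h
laptop charger: 0.055 kW × 56 h = 3.08 kWh
Total energy = 113.47 kWh
Cost = 113.47 × £0.24 = £27.23

£27.23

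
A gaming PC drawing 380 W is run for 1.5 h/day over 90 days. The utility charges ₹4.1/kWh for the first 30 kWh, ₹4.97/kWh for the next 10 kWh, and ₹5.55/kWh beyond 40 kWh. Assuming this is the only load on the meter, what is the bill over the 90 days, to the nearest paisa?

₹235.42

Runtime = 1.5 h/day × 90 days = 135 h
Energy = 0.38 kW × 135 h = 51.3 kWh
Tier 1 (0–30 kWh): 30 × ₹4.1 = ₹123
Tier 2 (30–40 kWh): 10 × ₹4.97 = ₹49.7
Above 40 kWh: 11.3 × ₹5.55 = ₹62.715
Bill = ₹235.42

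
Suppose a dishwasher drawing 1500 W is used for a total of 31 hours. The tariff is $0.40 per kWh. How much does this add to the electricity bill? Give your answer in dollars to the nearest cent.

$18.60

Energy = 1.5 kW × 31 h = 46.5 kWh
Cost = 46.5 kWh × $0.40/kWh = $18.60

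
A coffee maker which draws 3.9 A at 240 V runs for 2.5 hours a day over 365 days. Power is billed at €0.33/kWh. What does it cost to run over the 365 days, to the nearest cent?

Power = 3.9 A × 240 V = 936 W = 0.936 kW
Runtime = 2.5 h/day × 365 days = 912.5 h
Energy = 0.936 kW × 912.5 h = 854.1 kWh
Cost = 854.1 kWh × €0.33/kWh = €281.85

€281.85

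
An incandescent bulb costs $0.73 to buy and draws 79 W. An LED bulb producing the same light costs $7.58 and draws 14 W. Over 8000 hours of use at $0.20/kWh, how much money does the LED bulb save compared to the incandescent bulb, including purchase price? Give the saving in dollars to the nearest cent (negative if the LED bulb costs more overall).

incandescent bulb: $0.73 + (79/1000) kW × 8000 h × $0.20 = $0.73 + $126.4 = $127.13
LED bulb: $7.58 + (14/1000) kW × 8000 h × $0.20 = $7.58 + $22.4 = $29.98
Saving = $127.13 − $29.98 = $97.15

$97.15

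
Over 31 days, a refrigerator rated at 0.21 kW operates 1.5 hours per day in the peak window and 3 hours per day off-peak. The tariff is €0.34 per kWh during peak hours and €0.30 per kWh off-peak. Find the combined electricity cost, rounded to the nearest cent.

Peak energy = 0.21 kW × 1.5 h × 31 = 9.765 kWh
Off-peak energy = 0.21 kW × 3 h × 31 = 19.53 kWh
Cost = 9.765 × €0.34 + 19.53 × €0.30 = €3.3201 + €5.859 = €9.18

€9.18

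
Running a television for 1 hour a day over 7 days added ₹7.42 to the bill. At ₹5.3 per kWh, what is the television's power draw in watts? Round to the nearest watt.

Energy = ₹7.42 ÷ ₹5.3/kWh = 1.4 kWh
Runtime = 1 h/day × 7 days = 7 h
Power = 1.4 kWh ÷ 7 h = 0.2 kW = 200 W

200 W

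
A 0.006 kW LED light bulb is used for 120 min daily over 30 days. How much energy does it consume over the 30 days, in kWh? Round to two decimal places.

Runtime = 120 min × 30 = 3600 min = 60 h
Energy = 0.006 kW × 60 h = 0.36 kWh

0.36 kWh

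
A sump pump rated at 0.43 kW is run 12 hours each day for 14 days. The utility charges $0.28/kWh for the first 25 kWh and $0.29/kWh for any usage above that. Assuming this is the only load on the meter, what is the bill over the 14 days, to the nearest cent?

$20.70

Runtime = 12 h/day × 14 days = 168 h
Energy = 0.43 kW × 168 h = 72.24 kWh
Tier 1 (0–25 kWh): 25 × $0.28 = $7
Above 25 kWh: 47.24 × $0.29 = $13.6996
Bill = $20.70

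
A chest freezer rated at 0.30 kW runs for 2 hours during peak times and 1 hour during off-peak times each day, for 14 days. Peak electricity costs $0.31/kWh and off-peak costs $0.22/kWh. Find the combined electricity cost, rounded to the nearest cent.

$3.53

Peak energy = 0.3 kW × 2 h × 14 = 8.4 kWh
Off-peak energy = 0.3 kW × 1 h × 14 = 4.2 kWh
Cost = 8.4 × $0.31 + 4.2 × $0.22 = $2.604 + $0.924 = $3.53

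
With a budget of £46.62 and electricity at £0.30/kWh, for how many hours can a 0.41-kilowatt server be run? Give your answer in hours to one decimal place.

Energy available = £46.62 ÷ £0.30/kWh = 155.4 kWh
Hours = 155.4 kWh ÷ 0.41 kW = 379.0 h

379.0 h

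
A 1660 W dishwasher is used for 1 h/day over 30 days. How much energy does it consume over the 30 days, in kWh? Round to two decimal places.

Runtime = 1 h/day × 30 days = 30 h
Energy = 1.66 kW × 30 h = 49.8 kWh

49.80 kWh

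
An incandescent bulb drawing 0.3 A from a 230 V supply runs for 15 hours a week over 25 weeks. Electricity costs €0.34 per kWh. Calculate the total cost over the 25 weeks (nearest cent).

Power = 0.3 A × 230 V = 69 W = 0.069 kW
Runtime = 15 h/week × 25 weeks = 375 h
Energy = 0.069 kW × 375 h = 25.875 kWh
Cost = 25.875 kWh × €0.34/kWh = €8.80

€8.80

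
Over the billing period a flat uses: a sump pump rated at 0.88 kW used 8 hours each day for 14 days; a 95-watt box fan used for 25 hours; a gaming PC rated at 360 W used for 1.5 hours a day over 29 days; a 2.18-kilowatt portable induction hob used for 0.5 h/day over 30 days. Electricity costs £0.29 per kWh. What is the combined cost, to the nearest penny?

sump pump: Runtime = 8 h/day × 14 days = 112 h
sump pump: 0.88 kW × 112 h = 98.56 kWh
box fan: 0.095 kW × 25 h = 2.375 kWh
gaming PC: Runtime = 1.5 h/day × 29 days = 43.5 h
gaming PC: 0.36 kW × 43.5 h = 15.66 kWh
portable induction hob: Runtime = 0.5 h/day × 30 days = 15 h
portable induction hob: 2.18 kW × 15 h = 32.7 kWh
Total energy = 149.295 kWh
Cost = 149.295 × £0.29 = £43.30

£43.30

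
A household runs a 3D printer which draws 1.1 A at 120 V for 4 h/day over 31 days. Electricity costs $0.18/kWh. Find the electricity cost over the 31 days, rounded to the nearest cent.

$2.95

Power = 1.1 A × 120 V = 132 W = 0.132 kW
Runtime = 4 h/day × 31 days = 124 h
Energy = 0.132 kW × 124 h = 16.368 kWh
Cost = 16.368 kWh × $0.18/kWh = $2.95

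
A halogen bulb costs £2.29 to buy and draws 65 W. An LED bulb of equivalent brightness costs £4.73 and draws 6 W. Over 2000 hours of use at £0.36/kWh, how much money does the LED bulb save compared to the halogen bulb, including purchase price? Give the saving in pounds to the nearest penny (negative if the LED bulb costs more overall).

halogen bulb: £2.29 + (65/1000) kW × 2000 h × £0.36 = £2.29 + £46.8 = £49.09
LED bulb: £4.73 + (6/1000) kW × 2000 h × £0.36 = £4.73 + £4.32 = £9.05
Saving = £49.09 − £9.05 = £40.04

£40.04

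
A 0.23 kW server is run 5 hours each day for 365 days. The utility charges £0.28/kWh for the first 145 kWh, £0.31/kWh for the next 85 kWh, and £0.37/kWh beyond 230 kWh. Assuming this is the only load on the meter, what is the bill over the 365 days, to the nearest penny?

£137.16

Runtime = 5 h/day × 365 days = 1825 h
Energy = 0.23 kW × 1825 h = 419.75 kWh
Tier 1 (0–145 kWh): 145 × £0.28 = £40.6
Tier 2 (145–230 kWh): 85 × £0.31 = £26.35
Above 230 kWh: 189.75 × £0.37 = £70.2075
Bill = £137.16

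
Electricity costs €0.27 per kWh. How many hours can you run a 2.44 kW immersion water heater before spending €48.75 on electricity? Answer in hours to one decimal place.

74.0 h

Energy available = €48.75 ÷ €0.27/kWh = 180.5556 kWh
Hours = 180.5556 kWh ÷ 2.44 kW = 74.0 h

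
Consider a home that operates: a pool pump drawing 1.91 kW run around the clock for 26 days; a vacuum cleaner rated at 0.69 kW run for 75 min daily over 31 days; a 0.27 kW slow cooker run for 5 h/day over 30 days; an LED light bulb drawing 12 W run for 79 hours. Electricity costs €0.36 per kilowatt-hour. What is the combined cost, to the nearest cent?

pool pump: Runtime = 24 h × 26 = 624 h
pool pump: 1.91 kW × 624 h = 1191.84 kWh
vacuum cleaner: Runtime = 75 min × 31 = 2325 min = 38.75 h
vacuum cleaner: 0.69 kW × 38.75 h = 26.7375 kWh
slow cooker: Runtime = 5 h/day × 30 days = 150 h
slow cooker: 0.27 kW × 150 h = 40.5 kWh
LED light bulb: 0.012 kW × 79 h = 0.948 kWh
Total energy = 1260.0255 kWh
Cost = 1260.0255 × €0.36 = €453.61

€453.61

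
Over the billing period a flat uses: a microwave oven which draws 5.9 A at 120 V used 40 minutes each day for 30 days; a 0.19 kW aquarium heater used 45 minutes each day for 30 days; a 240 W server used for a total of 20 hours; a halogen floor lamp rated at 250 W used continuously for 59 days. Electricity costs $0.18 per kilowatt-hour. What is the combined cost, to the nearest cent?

$67.90

microwave oven: Power = 5.9 A × 120 V = 708 W = 0.708 kW
microwave oven: Runtime = 40 min × 30 = 1200 min = 20 h
microwave oven: 0.708 kW × 20 h = 14.16 kWh
aquarium heater: Runtime = 45 min × 30 = 1350 min = 22.5 h
aquarium heater: 0.19 kW × 22.5 h = 4.275 kWh
server: 0.24 kW × 20 h = 4.8 kWh
halogen floor lamp: Runtime = 24 h × 59 = 1416 h
halogen floor lamp: 0.25 kW × 1416 h = 354 kWh
Total energy = 377.235 kWh
Cost = 377.235 × $0.18 = $67.90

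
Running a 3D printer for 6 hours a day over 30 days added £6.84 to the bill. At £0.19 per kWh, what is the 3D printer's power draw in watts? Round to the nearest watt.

200 W

Energy = £6.84 ÷ £0.19/kWh = 36 kWh
Runtime = 6 h/day × 30 days = 180 h
Power = 36 kWh ÷ 180 h = 0.2 kW = 200 W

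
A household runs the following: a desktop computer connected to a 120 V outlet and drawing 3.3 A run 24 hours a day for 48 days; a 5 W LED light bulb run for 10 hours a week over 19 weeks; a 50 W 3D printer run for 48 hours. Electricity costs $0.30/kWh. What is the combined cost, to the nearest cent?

desktop computer: Power = 3.3 A × 120 V = 396 W = 0.396 kW
desktop computer: Runtime = 24 h × 48 = 1152 h
desktop computer: 0.396 kW × 1152 h = 456.192 kWh
LED light bulb: Runtime = 10 h/week × 19 weeks = 190 h
LED light bulb: 0.005 kW × 190 h = 0.95 kWh
3D printer: 0.05 kW × 48 h = 2.4 kWh
Total energy = 459.542 kWh
Cost = 459.542 × $0.30 = $137.86

$137.86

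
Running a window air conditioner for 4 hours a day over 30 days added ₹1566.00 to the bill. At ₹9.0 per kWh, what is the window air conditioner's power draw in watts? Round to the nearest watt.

Energy = ₹1566.00 ÷ ₹9.0/kWh = 174 kWh
Runtime = 4 h/day × 30 days = 120 h
Power = 174 kWh ÷ 120 h = 1.45 kW = 1450 W

1450 W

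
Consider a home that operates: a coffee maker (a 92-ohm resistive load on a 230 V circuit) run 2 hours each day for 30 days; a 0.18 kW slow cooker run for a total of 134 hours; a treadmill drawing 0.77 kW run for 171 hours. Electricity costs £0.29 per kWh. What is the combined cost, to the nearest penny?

£55.18

coffee maker: Power = V²/R = 230²/92 = 575 W = 0.575 kW
coffee maker: Runtime = 2 h/day × 30 days = 60 h
coffee maker: 0.575 kW × 60 h = 34.5 kWh
slow cooker: 0.18 kW × 134 h = 24.12 kWh
treadmill: 0.77 kW × 171 h = 131.67 kWh
Total energy = 190.29 kWh
Cost = 190.29 × £0.29 = £55.18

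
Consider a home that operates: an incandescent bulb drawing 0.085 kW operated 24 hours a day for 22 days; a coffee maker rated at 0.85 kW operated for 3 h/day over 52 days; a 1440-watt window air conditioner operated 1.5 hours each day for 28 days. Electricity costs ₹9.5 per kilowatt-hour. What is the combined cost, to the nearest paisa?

₹2260.62

incandescent bulb: Runtime = 24 h × 22 = 528 h
incandescent bulb: 0.085 kW × 528 h = 44.88 kWh
coffee maker: Runtime = 3 h/day × 52 days = 156 h
coffee maker: 0.85 kW × 156 h = 132.6 kWh
window air conditioner: Runtime = 1.5 h/day × 28 days = 42 h
window air conditioner: 1.44 kW × 42 h = 60.48 kWh
Total energy = 237.96 kWh
Cost = 237.96 × ₹9.5 = ₹2260.62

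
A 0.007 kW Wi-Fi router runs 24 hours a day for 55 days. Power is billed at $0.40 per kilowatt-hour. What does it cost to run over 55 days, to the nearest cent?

$3.70

Runtime = 24 h × 55 = 1320 h
Energy = 0.007 kW × 1320 h = 9.24 kWh
Cost = 9.24 kWh × $0.40/kWh = $3.70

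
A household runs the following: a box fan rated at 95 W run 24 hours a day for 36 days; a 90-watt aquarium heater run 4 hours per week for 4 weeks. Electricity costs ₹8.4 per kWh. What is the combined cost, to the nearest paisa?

₹701.57

box fan: Runtime = 24 h × 36 = 864 h
box fan: 0.095 kW × 864 h = 82.08 kWh
aquarium heater: Runtime = 4 h/week × 4 weeks = 16 h
aquarium heater: 0.09 kW × 16 h = 1.44 kWh
Total energy = 83.52 kWh
Cost = 83.52 × ₹8.4 = ₹701.57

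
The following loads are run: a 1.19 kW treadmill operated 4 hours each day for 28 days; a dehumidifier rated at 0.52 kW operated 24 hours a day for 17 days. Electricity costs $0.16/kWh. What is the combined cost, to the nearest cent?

treadmill: Runtime = 4 h/day × 28 days = 112 h
treadmill: 1.19 kW × 112 h = 133.28 kWh
dehumidifier: Runtime = 24 h × 17 = 408 h
dehumidifier: 0.52 kW × 408 h = 212.16 kWh
Total energy = 345.44 kWh
Cost = 345.44 × $0.16 = $55.27

$55.27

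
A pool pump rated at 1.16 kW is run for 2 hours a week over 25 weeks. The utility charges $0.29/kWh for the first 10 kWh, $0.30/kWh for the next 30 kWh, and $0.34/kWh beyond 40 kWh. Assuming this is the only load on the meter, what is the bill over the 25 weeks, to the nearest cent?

$18.02

Runtime = 2 h/week × 25 weeks = 50 h
Energy = 1.16 kW × 50 h = 58 kWh
Tier 1 (0–10 kWh): 10 × $0.29 = $2.9
Tier 2 (10–40 kWh): 30 × $0.30 = $9
Above 40 kWh: 18 × $0.34 = $6.12
Bill = $18.02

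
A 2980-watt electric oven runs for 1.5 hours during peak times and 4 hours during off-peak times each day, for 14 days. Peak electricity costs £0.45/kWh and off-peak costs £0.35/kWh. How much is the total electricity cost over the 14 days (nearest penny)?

Peak energy = 2.98 kW × 1.5 h × 14 = 62.58 kWh
Off-peak energy = 2.98 kW × 4 h × 14 = 166.88 kWh
Cost = 62.58 × £0.45 + 166.88 × £0.35 = £28.161 + £58.408 = £86.57

£86.57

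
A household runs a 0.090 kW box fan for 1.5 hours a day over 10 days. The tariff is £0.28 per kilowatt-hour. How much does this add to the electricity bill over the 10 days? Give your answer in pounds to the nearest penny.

£0.38

Runtime = 1.5 h/day × 10 days = 15 h
Energy = 0.09 kW × 15 h = 1.35 kWh
Cost = 1.35 kWh × £0.28/kWh = £0.38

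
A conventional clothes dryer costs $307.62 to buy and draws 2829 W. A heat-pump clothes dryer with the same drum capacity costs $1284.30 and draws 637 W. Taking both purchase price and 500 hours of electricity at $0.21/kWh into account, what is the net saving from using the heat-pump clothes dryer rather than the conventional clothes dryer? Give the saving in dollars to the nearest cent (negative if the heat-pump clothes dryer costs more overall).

-$746.52

conventional clothes dryer: $307.62 + (2829/1000) kW × 500 h × $0.21 = $307.62 + $297.045 = $604.665
heat-pump clothes dryer: $1284.30 + (637/1000) kW × 500 h × $0.21 = $1284.30 + $66.885 = $1351.185
Saving = $604.665 − $1351.185 = −$746.52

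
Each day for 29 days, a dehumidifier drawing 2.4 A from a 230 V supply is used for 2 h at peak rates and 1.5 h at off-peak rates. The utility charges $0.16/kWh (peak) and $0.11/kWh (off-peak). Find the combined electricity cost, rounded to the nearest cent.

Power = 2.4 A × 230 V = 552 W = 0.552 kW
Peak energy = 0.552 kW × 2 h × 29 = 32.016 kWh
Off-peak energy = 0.552 kW × 1.5 h × 29 = 24.012 kWh
Cost = 32.016 × $0.16 + 24.012 × $0.11 = $5.12256 + $2.64132 = $7.76

$7.76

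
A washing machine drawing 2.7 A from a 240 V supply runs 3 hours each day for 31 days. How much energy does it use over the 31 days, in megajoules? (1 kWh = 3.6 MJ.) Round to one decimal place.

217.0 MJ

Power = 2.7 A × 240 V = 648 W = 0.648 kW
Runtime = 3 h/day × 31 days = 93 h
Energy = 0.648 kW × 93 h = 60.264 kWh
= 60.264 × 3.6 MJ = 217.0 MJ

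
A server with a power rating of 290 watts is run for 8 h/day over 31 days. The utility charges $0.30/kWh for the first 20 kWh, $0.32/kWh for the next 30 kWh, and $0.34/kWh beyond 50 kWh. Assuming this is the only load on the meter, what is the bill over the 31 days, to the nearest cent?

$23.05

Runtime = 8 h/day × 31 days = 248 h
Energy = 0.29 kW × 248 h = 71.92 kWh
Tier 1 (0–20 kWh): 20 × $0.30 = $6
Tier 2 (20–50 kWh): 30 × $0.32 = $9.6
Above 50 kWh: 21.92 × $0.34 = $7.4528
Bill = $23.05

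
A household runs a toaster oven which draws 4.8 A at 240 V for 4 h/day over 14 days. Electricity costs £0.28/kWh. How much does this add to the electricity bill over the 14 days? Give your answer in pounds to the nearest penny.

Power = 4.8 A × 240 V = 1152 W = 1.152 kW
Runtime = 4 h/day × 14 days = 56 h
Energy = 1.152 kW × 56 h = 64.512 kWh
Cost = 64.512 kWh × £0.28/kWh = £18.06

£18.06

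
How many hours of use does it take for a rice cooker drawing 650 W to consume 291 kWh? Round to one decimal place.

447.7 h

Hours = 291 kWh ÷ 0.65 kW = 447.7 h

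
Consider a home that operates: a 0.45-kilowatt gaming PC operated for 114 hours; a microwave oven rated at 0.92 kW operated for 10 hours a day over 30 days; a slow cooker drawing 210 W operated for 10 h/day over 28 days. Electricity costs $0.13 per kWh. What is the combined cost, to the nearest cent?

$50.19

gaming PC: 0.45 kW × 114 h = 51.3 kWh
microwave oven: Runtime = 10 h/day × 30 days = 300 h
microwave oven: 0.92 kW × 300 h = 276 kWh
slow cooker: Runtime = 10 h/day × 28 days = 280 h
slow cooker: 0.21 kW × 280 h = 58.8 kWh
Total energy = 386.1 kWh
Cost = 386.1 × $0.13 = $50.19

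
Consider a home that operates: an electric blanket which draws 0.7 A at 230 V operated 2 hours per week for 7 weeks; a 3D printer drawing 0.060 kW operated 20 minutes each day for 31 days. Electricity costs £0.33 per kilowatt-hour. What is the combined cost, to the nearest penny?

£0.95

electric blanket: Power = 0.7 A × 230 V = 161 W = 0.161 kW
electric blanket: Runtime = 2 h/week × 7 weeks = 14 h
electric blanket: 0.161 kW × 14 h = 2.254 kWh
3D printer: Runtime = 20 min × 31 = 620 min = 10.333333… h
3D printer: 0.06 kW × 10.333333… h = 0.62 kWh
Total energy = 2.874 kWh
Cost = 2.874 × £0.33 = £0.95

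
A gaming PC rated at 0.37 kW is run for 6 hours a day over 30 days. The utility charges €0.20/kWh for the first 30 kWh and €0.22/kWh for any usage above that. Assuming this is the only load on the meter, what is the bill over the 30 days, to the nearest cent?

€14.05

Runtime = 6 h/day × 30 days = 180 h
Energy = 0.37 kW × 180 h = 66.6 kWh
Tier 1 (0–30 kWh): 30 × €0.20 = €6
Above 30 kWh: 36.6 × €0.22 = €8.052
Bill = €14.05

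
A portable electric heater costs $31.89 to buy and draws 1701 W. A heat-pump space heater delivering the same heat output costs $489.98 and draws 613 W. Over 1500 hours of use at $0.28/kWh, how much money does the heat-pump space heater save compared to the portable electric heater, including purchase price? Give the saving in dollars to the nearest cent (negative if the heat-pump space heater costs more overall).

-$1.13

portable electric heater: $31.89 + (1701/1000) kW × 1500 h × $0.28 = $31.89 + $714.42 = $746.31
heat-pump space heater: $489.98 + (613/1000) kW × 1500 h × $0.28 = $489.98 + $257.46 = $747.44
Saving = $746.31 − $747.44 = −$1.13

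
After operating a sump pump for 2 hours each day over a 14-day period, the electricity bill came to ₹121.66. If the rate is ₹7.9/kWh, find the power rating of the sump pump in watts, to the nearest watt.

550 W

Energy = ₹121.66 ÷ ₹7.9/kWh = 15.4 kWh
Runtime = 2 h/day × 14 days = 28 h
Power = 15.4 kWh ÷ 28 h = 0.55 kW = 550 W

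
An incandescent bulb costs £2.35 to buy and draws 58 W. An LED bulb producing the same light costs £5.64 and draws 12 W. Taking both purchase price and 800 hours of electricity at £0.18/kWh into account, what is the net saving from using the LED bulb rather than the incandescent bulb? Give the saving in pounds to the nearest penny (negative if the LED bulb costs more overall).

£3.33

incandescent bulb: £2.35 + (58/1000) kW × 800 h × £0.18 = £2.35 + £8.352 = £10.702
LED bulb: £5.64 + (12/1000) kW × 800 h × £0.18 = £5.64 + £1.728 = £7.368
Saving = £10.702 − £7.368 = £3.334 → £3.33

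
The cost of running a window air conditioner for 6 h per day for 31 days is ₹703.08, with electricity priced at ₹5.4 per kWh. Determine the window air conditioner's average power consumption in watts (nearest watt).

700 W

Energy = ₹703.08 ÷ ₹5.4/kWh = 130.2 kWh
Runtime = 6 h/day × 31 days = 186 h
Power = 130.2 kWh ÷ 186 h = 0.7 kW = 700 W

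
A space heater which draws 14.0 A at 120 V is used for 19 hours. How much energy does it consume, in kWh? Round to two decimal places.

Power = 14.0 A × 120 V = 1680 W = 1.68 kW
Energy = 1.68 kW × 19 h = 31.92 kWh

31.92 kWh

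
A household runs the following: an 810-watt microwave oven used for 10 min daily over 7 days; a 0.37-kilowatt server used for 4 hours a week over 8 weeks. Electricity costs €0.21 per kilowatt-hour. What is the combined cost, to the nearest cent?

microwave oven: Runtime = 10 min × 7 = 70 min = 1.166666… h
microwave oven: 0.81 kW × 1.166666… h = 0.945 kWh
server: Runtime = 4 h/week × 8 weeks = 32 h
server: 0.37 kW × 32 h = 11.84 kWh
Total energy = 12.785 kWh
Cost = 12.785 × €0.21 = €2.68

€2.68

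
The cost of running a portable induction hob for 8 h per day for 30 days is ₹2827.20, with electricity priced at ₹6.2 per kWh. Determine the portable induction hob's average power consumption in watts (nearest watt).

Energy = ₹2827.20 ÷ ₹6.2/kWh = 456 kWh
Runtime = 8 h/day × 30 days = 240 h
Power = 456 kWh ÷ 240 h = 1.9 kW = 1900 W

1900 W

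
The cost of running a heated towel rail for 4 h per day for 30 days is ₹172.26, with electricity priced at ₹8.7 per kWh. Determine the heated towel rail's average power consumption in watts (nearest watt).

165 W

Energy = ₹172.26 ÷ ₹8.7/kWh = 19.8 kWh
Runtime = 4 h/day × 30 days = 120 h
Power = 19.8 kWh ÷ 120 h = 0.165 kW = 165 W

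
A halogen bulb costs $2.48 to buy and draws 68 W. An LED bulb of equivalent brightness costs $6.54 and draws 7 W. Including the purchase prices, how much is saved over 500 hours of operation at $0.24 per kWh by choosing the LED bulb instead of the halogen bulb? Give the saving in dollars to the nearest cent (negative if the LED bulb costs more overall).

$3.26

halogen bulb: $2.48 + (68/1000) kW × 500 h × $0.24 = $2.48 + $8.16 = $10.64
LED bulb: $6.54 + (7/1000) kW × 500 h × $0.24 = $6.54 + $0.84 = $7.38
Saving = $10.64 − $7.38 = $3.26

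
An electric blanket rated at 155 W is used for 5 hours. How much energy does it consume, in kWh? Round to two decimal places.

Energy = 0.155 kW × 5 h = 0.775 kWh ≈ 0.78 kWh

0.78 kWh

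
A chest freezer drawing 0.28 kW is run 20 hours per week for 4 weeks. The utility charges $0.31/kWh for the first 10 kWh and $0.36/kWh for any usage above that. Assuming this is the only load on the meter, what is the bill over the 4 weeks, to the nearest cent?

Runtime = 20 h/week × 4 weeks = 80 h
Energy = 0.28 kW × 80 h = 22.4 kWh
Tier 1 (0–10 kWh): 10 × $0.31 = $3.1
Above 10 kWh: 12.4 × $0.36 = $4.464
Bill = $7.56

$7.56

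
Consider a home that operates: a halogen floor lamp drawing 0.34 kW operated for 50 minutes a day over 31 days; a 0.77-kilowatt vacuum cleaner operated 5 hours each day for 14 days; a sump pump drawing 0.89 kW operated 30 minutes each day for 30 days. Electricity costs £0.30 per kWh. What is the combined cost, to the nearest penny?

£22.81

halogen floor lamp: Runtime = 50 min × 31 = 1550 min = 25.833333… h
halogen floor lamp: 0.34 kW × 25.833333… h = 8.783333… kWh
vacuum cleaner: Runtime = 5 h/day × 14 days = 70 h
vacuum cleaner: 0.77 kW × 70 h = 53.9 kWh
sump pump: Runtime = 30 min × 30 = 900 min = 15 h
sump pump: 0.89 kW × 15 h = 13.35 kWh
Total energy = 76.033333… kWh
Cost = 76.033333… × £0.30 = £22.81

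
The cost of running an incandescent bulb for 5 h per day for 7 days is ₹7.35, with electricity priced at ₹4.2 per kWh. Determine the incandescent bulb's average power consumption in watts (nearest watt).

50 W

Energy = ₹7.35 ÷ ₹4.2/kWh = 1.75 kWh
Runtime = 5 h/day × 7 days = 35 h
Power = 1.75 kWh ÷ 35 h = 0.05 kW = 50 W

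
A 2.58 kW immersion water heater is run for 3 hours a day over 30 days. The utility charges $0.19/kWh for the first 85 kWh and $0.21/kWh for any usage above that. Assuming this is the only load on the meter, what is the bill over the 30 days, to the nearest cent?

$47.06

Runtime = 3 h/day × 30 days = 90 h
Energy = 2.58 kW × 90 h = 232.2 kWh
Tier 1 (0–85 kWh): 85 × $0.19 = $16.15
Above 85 kWh: 147.2 × $0.21 = $30.912
Bill = $47.06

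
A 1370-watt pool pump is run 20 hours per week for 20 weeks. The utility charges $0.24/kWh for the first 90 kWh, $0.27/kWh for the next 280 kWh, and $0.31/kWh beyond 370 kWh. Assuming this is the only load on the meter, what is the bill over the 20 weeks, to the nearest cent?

Runtime = 20 h/week × 20 weeks = 400 h
Energy = 1.37 kW × 400 h = 548 kWh
Tier 1 (0–90 kWh): 90 × $0.24 = $21.6
Tier 2 (90–370 kWh): 280 × $0.27 = $75.6
Above 370 kWh: 178 × $0.31 = $55.18
Bill = $152.38

$152.38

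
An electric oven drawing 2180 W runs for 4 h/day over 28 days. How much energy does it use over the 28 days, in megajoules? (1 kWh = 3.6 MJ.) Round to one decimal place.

879.0 MJ

Runtime = 4 h/day × 28 days = 112 h
Energy = 2.18 kW × 112 h = 244.16 kWh
= 244.16 × 3.6 MJ = 879.0 MJ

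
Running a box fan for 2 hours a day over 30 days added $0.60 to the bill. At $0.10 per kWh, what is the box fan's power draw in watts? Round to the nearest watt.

100 W

Energy = $0.60 ÷ $0.10/kWh = 6 kWh
Runtime = 2 h/day × 30 days = 60 h
Power = 6 kWh ÷ 60 h = 0.1 kW = 100 W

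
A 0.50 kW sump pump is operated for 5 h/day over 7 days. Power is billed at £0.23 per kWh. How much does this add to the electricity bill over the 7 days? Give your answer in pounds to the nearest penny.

£4.03

Runtime = 5 h/day × 7 days = 35 h
Energy = 0.5 kW × 35 h = 17.5 kWh
Cost = 17.5 kWh × £0.23/kWh = £4.03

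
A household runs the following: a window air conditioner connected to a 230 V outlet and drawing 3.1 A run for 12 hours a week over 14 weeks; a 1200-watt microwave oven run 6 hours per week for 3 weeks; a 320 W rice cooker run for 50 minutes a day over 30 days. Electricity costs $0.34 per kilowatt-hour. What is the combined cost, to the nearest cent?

$50.79

window air conditioner: Power = 3.1 A × 230 V = 713 W = 0.713 kW
window air conditioner: Runtime = 12 h/week × 14 weeks = 168 h
window air conditioner: 0.713 kW × 168 h = 119.784 kWh
microwave oven: Runtime = 6 h/week × 3 weeks = 18 h
microwave oven: 1.2 kW × 18 h = 21.6 kWh
rice cooker: Runtime = 50 min × 30 = 1500 min = 25 h
rice cooker: 0.32 kW × 25 h = 8 kWh
Total energy = 149.384 kWh
Cost = 149.384 × $0.34 = $50.79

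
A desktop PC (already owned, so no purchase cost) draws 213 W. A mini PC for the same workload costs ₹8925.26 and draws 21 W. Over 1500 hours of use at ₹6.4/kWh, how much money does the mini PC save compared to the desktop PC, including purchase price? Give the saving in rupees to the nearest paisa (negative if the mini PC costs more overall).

desktop PC: ₹0.00 + (213/1000) kW × 1500 h × ₹6.4 = ₹0.00 + ₹2044.8 = ₹2044.8
mini PC: ₹8925.26 + (21/1000) kW × 1500 h × ₹6.4 = ₹8925.26 + ₹201.6 = ₹9126.86
Saving = ₹2044.8 − ₹9126.86 = −₹7082.06

-₹7082.06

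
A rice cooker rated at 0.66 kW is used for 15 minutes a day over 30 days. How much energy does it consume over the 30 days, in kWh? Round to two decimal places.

Runtime = 15 min × 30 = 450 min = 7.5 h
Energy = 0.66 kW × 7.5 h = 4.95 kWh

4.95 kWh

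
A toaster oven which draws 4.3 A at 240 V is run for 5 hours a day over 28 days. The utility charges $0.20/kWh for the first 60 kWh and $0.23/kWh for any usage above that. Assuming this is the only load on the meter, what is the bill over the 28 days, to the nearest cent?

Power = 4.3 A × 240 V = 1032 W = 1.032 kW
Runtime = 5 h/day × 28 days = 140 h
Energy = 1.032 kW × 140 h = 144.48 kWh
Tier 1 (0–60 kWh): 60 × $0.20 = $12
Above 60 kWh: 84.48 × $0.23 = $19.4304
Bill = $31.43

$31.43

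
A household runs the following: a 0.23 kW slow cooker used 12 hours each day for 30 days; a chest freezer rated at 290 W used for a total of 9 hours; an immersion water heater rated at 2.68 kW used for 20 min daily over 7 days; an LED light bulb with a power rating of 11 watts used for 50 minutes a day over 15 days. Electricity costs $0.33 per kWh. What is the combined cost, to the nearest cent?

$30.29

slow cooker: Runtime = 12 h/day × 30 days = 360 h
slow cooker: 0.23 kW × 360 h = 82.8 kWh
chest freezer: 0.29 kW × 9 h = 2.61 kWh
immersion water heater: Runtime = 20 min × 7 = 140 min = 2.333333… h
immersion water heater: 2.68 kW × 2.333333… h = 6.253333… kWh
LED light bulb: Runtime = 50 min × 15 = 750 min = 12.5 h
LED light bulb: 0.011 kW × 12.5 h = 0.1375 kWh
Total energy = 91.800833… kWh
Cost = 91.800833… × $0.33 = $30.29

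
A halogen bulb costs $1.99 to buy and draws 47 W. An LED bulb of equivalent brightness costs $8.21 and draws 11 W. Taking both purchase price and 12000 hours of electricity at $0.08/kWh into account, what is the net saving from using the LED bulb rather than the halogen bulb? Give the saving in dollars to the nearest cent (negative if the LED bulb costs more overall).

$28.34

halogen bulb: $1.99 + (47/1000) kW × 12000 h × $0.08 = $1.99 + $45.12 = $47.11
LED bulb: $8.21 + (11/1000) kW × 12000 h × $0.08 = $8.21 + $10.56 = $18.77
Saving = $47.11 − $18.77 = $28.34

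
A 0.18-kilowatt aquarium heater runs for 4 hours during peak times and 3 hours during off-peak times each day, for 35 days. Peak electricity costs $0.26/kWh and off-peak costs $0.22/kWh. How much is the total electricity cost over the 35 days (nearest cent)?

Peak energy = 0.18 kW × 4 h × 35 = 25.2 kWh
Off-peak energy = 0.18 kW × 3 h × 35 = 18.9 kWh
Cost = 25.2 × $0.26 + 18.9 × $0.22 = $6.552 + $4.158 = $10.71

$10.71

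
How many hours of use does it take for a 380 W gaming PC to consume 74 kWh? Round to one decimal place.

Hours = 74 kWh ÷ 0.38 kW = 194.7 h

194.7 h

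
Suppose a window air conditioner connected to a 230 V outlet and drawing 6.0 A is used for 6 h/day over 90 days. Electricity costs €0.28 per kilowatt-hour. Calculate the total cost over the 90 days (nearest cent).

Power = 6.0 A × 230 V = 1380 W = 1.38 kW
Runtime = 6 h/day × 90 days = 540 h
Energy = 1.38 kW × 540 h = 745.2 kWh
Cost = 745.2 kWh × €0.28/kWh = €208.66

€208.66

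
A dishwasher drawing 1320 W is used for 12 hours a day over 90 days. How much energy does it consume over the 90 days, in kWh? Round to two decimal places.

1425.60 kWh

Runtime = 12 h/day × 90 days = 1080 h
Energy = 1.32 kW × 1080 h = 1425.6 kWh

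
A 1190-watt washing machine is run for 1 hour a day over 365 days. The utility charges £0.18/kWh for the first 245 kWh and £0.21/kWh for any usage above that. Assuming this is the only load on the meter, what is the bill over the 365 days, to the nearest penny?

£83.86

Runtime = 1 h/day × 365 days = 365 h
Energy = 1.19 kW × 365 h = 434.35 kWh
Tier 1 (0–245 kWh): 245 × £0.18 = £44.1
Above 245 kWh: 189.35 × £0.21 = £39.7635
Bill = £83.86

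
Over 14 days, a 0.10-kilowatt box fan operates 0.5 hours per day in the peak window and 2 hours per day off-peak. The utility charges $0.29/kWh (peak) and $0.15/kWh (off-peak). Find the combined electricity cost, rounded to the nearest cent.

$0.62

Peak energy = 0.1 kW × 0.5 h × 14 = 0.7 kWh
Off-peak energy = 0.1 kW × 2 h × 14 = 2.8 kWh
Cost = 0.7 × $0.29 + 2.8 × $0.15 = $0.203 + $0.42 = $0.62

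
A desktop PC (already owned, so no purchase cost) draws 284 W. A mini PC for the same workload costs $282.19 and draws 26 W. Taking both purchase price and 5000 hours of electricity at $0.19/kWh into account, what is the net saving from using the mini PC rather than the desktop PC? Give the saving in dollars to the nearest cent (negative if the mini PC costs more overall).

-$37.09

desktop PC: $0.00 + (284/1000) kW × 5000 h × $0.19 = $0.00 + $269.8 = $269.8
mini PC: $282.19 + (26/1000) kW × 5000 h × $0.19 = $282.19 + $24.7 = $306.89
Saving = $269.8 − $306.89 = −$37.09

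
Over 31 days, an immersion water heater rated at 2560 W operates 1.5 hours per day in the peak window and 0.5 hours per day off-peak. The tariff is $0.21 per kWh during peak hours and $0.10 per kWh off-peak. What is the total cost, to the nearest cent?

$28.97

Peak energy = 2.56 kW × 1.5 h × 31 = 119.04 kWh
Off-peak energy = 2.56 kW × 0.5 h × 31 = 39.68 kWh
Cost = 119.04 × $0.21 + 39.68 × $0.10 = $24.9984 + $3.968 = $28.97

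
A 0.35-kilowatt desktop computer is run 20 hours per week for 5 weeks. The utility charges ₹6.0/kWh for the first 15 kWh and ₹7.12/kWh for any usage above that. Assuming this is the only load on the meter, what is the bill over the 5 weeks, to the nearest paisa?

₹232.40

Runtime = 20 h/week × 5 weeks = 100 h
Energy = 0.35 kW × 100 h = 35 kWh
Tier 1 (0–15 kWh): 15 × ₹6.0 = ₹90
Above 15 kWh: 20 × ₹7.12 = ₹142.4
Bill = ₹232.40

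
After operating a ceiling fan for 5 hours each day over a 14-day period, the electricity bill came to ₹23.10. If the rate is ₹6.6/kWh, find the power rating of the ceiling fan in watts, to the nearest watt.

50 W

Energy = ₹23.10 ÷ ₹6.6/kWh = 3.5 kWh
Runtime = 5 h/day × 14 days = 70 h
Power = 3.5 kWh ÷ 70 h = 0.05 kW = 50 W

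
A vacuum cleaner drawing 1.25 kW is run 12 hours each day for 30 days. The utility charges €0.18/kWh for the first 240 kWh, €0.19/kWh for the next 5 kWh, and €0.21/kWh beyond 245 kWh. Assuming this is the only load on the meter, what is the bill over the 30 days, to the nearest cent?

€87.20

Runtime = 12 h/day × 30 days = 360 h
Energy = 1.25 kW × 360 h = 450 kWh
Tier 1 (0–240 kWh): 240 × €0.18 = €43.2
Tier 2 (240–245 kWh): 5 × €0.19 = €0.95
Above 245 kWh: 205 × €0.21 = €43.05
Bill = €87.20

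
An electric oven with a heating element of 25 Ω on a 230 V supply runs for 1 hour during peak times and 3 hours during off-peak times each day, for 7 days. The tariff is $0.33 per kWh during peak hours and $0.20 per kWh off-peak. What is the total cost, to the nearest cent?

$13.78

Power = V²/R = 230²/25 = 2116 W = 2.116 kW
Peak energy = 2.116 kW × 1 h × 7 = 14.812 kWh
Off-peak energy = 2.116 kW × 3 h × 7 = 44.436 kWh
Cost = 14.812 × $0.33 + 44.436 × $0.20 = $4.88796 + $8.8872 = $13.78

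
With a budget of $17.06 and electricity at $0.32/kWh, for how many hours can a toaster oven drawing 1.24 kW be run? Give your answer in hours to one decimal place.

43.0 h

Energy available = $17.06 ÷ $0.32/kWh = 53.3125 kWh
Hours = 53.3125 kWh ÷ 1.24 kW = 43.0 h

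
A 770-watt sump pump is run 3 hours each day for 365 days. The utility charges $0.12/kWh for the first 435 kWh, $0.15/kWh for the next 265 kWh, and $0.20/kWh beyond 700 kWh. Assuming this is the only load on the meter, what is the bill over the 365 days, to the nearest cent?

Runtime = 3 h/day × 365 days = 1095 h
Energy = 0.77 kW × 1095 h = 843.15 kWh
Tier 1 (0–435 kWh): 435 × $0.12 = $52.2
Tier 2 (435–700 kWh): 265 × $0.15 = $39.75
Above 700 kWh: 143.15 × $0.20 = $28.63
Bill = $120.58

$120.58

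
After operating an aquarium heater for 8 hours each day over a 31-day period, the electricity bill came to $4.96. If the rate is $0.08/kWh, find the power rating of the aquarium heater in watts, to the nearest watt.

Energy = $4.96 ÷ $0.08/kWh = 62 kWh
Runtime = 8 h/day × 31 days = 248 h
Power = 62 kWh ÷ 248 h = 0.25 kW = 250 W

250 W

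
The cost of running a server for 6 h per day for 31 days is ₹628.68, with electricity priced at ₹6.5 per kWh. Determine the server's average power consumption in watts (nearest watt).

520 W

Energy = ₹628.68 ÷ ₹6.5/kWh = 96.72 kWh
Runtime = 6 h/day × 31 days = 186 h
Power = 96.72 kWh ÷ 186 h = 0.52 kW = 520 W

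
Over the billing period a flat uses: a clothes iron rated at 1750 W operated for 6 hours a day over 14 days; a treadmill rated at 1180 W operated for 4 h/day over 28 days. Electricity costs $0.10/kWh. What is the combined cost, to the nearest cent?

$27.92

clothes iron: Runtime = 6 h/day × 14 days = 84 h
clothes iron: 1.75 kW × 84 h = 147 kWh
treadmill: Runtime = 4 h/day × 28 days = 112 h
treadmill: 1.18 kW × 112 h = 132.16 kWh
Total energy = 279.16 kWh
Cost = 279.16 × $0.10 = $27.92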